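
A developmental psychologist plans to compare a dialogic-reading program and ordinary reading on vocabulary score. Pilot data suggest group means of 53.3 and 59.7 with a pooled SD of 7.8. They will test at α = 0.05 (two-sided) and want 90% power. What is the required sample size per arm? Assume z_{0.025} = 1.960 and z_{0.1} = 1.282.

n = 32 per group

Cohen's d = |M₁ − M₂| / SD_pooled = |53.3 − 59.7| / 7.8 = 6.4 / 7.8 = 0.821.
For two independent groups with equal n: n = 2·((z_{α/2} + z_β) / d)².
z_{α/2} + z_β = 1.960 + 1.282 = 3.242.
n = 2 × (3.242 / 0.821)² = 2 × 3.949² = 2 × 15.59 = 31.2.
Round up to the next whole participant.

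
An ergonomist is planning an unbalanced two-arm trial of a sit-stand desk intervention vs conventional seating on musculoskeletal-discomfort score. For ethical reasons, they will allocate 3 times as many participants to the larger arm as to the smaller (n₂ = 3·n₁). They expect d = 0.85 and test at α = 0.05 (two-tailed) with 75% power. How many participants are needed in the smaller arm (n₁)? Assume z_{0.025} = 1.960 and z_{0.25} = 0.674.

With allocation ratio k = n₂/n₁ = 3, Var(x̄₁−x̄₂) = σ²(1/n₁ + 1/(k·n₁)) = σ²·(k+1)/(k·n₁).
So n₁ = (1 + 1/k)·((z_{α/2} + z_β)/d)² = 1.333 × (2.634/0.85)².
n₁ = 1.333 × 9.60 = 12.8.
Round up: n₁ = 13, giving n₂ = 3 × 13 = 39.

n₁ = 13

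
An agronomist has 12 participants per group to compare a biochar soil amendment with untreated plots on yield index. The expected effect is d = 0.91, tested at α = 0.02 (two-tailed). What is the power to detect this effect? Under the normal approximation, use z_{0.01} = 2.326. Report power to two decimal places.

For two equal groups, power = Φ(d·√(n/2) − z_{α/2}).
d·√(n/2) = 0.91 × √(12/2) = 0.91 × 2.449 = 2.229.
z_β = 2.229 − 2.326 = -0.097.
Power = Φ(-0.097) = 0.461.

power ≈ 0.46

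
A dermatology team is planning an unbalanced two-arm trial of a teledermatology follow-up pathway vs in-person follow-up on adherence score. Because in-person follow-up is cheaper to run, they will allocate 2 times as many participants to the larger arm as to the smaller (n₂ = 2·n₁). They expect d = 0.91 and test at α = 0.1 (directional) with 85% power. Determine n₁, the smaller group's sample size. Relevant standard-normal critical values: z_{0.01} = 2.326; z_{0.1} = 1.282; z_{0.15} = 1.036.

n₁ = 10

With allocation ratio k = n₂/n₁ = 2, Var(x̄₁−x̄₂) = σ²(1/n₁ + 1/(k·n₁)) = σ²·(k+1)/(k·n₁).
So n₁ = (1 + 1/k)·((z_{α} + z_β)/d)² = 1.500 × (2.318/0.91)².
n₁ = 1.500 × 6.49 = 9.7.
Round up: n₁ = 10, giving n₂ = 2 × 10 = 20.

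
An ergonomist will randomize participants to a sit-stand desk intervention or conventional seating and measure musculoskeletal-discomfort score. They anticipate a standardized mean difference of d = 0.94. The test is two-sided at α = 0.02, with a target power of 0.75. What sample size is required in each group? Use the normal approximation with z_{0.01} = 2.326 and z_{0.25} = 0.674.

For two independent groups with equal n: n = 2·((z_{α/2} + z_β) / d)².
z_{α/2} + z_β = 2.326 + 0.674 = 3.000.
n = 2 × (3.000 / 0.94)² = 2 × 3.191² = 2 × 10.19 = 20.4.
Round up to the next whole participant.

n = 21 per group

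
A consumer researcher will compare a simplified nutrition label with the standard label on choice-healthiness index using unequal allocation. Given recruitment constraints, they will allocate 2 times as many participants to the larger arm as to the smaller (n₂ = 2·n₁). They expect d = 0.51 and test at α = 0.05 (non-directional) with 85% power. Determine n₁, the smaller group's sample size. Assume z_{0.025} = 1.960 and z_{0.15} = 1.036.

With allocation ratio k = n₂/n₁ = 2, Var(x̄₁−x̄₂) = σ²(1/n₁ + 1/(k·n₁)) = σ²·(k+1)/(k·n₁).
So n₁ = (1 + 1/k)·((z_{α/2} + z_β)/d)² = 1.500 × (2.996/0.51)².
n₁ = 1.500 × 34.51 = 51.8.
Round up: n₁ = 52, giving n₂ = 2 × 52 = 104.

n₁ = 52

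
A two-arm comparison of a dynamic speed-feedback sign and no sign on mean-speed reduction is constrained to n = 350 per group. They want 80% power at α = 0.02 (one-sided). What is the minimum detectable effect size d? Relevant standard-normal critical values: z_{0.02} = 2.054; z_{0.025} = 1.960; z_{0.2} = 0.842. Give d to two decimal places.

d_min ≈ 0.22

For two independent groups of n = 350 each: d_min = (z_{α} + z_β)·√(2/n).
z-sum = 2.054 + 0.842 = 2.896.
d_min = 2.896 × √(2/350) = 2.896 × 0.0756 = 0.219.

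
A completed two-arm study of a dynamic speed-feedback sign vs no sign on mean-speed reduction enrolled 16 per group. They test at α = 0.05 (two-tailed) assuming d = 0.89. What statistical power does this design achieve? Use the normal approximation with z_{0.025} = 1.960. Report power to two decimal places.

For two equal groups, power = Φ(d·√(n/2) − z_{α/2}).
d·√(n/2) = 0.89 × √(16/2) = 0.89 × 2.828 = 2.517.
z_β = 2.517 − 1.960 = 0.557.
Power = Φ(0.557) = 0.711.

power ≈ 0.71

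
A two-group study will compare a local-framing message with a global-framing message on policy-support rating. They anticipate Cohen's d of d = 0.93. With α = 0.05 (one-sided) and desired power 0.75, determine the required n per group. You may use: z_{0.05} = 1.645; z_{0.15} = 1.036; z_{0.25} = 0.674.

For two independent groups with equal n: n = 2·((z_{α} + z_β) / d)².
z_{α} + z_β = 1.645 + 0.674 = 2.319.
n = 2 × (2.319 / 0.93)² = 2 × 2.494² = 2 × 6.22 = 12.4.
Round up to the next whole participant.

n = 13 per group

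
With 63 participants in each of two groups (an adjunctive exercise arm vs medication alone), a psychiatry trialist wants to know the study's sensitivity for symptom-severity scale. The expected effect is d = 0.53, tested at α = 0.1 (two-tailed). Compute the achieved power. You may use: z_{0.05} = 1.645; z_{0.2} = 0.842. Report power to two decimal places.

power ≈ 0.91

For two equal groups, power = Φ(d·√(n/2) − z_{α/2}).
d·√(n/2) = 0.53 × √(63/2) = 0.53 × 5.612 = 2.975.
z_β = 2.975 − 1.645 = 1.330.
Power = Φ(1.330) = 0.908.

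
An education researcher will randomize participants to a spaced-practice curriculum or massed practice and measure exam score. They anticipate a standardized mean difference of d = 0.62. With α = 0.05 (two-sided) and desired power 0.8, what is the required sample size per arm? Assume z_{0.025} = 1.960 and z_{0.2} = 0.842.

n = 41 per group

For two independent groups with equal n: n = 2·((z_{α/2} + z_β) / d)².
z_{α/2} + z_β = 1.960 + 0.842 = 2.802.
n = 2 × (2.802 / 0.62)² = 2 × 4.519² = 2 × 20.42 = 40.8.
Round up to the next whole participant.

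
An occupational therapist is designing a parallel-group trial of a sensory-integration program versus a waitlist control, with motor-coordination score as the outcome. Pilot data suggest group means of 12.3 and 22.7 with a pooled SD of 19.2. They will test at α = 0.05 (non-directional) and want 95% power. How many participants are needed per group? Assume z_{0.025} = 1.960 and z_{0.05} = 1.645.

n = 89 per group

Cohen's d = |M₁ − M₂| / SD_pooled = |12.3 − 22.7| / 19.2 = 10.4 / 19.2 = 0.542.
For two independent groups with equal n: n = 2·((z_{α/2} + z_β) / d)².
z_{α/2} + z_β = 1.960 + 1.645 = 3.605.
n = 2 × (3.605 / 0.542)² = 2 × 6.651² = 2 × 44.24 = 88.5.
Round up to the next whole participant.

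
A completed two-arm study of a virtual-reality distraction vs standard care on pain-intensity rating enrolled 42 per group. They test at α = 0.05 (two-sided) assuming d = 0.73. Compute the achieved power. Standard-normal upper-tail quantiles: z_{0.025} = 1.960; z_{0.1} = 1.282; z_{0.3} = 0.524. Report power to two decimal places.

power ≈ 0.92

For two equal groups, power = Φ(d·√(n/2) − z_{α/2}).
d·√(n/2) = 0.73 × √(42/2) = 0.73 × 4.583 = 3.345.
z_β = 3.345 − 1.960 = 1.385.
Power = Φ(1.385) = 0.917.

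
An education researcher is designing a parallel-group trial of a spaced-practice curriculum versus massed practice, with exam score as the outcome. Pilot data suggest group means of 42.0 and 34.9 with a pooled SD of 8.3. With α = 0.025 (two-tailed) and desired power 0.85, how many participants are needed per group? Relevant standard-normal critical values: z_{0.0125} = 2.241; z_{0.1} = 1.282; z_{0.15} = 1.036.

Cohen's d = |M₁ − M₂| / SD_pooled = |42.0 − 34.9| / 8.3 = 7.1 / 8.3 = 0.855.
For two independent groups with equal n: n = 2·((z_{α/2} + z_β) / d)².
z_{α/2} + z_β = 2.241 + 1.036 = 3.277.
n = 2 × (3.277 / 0.855)² = 2 × 3.833² = 2 × 14.69 = 29.4.
Round up to the next whole participant.

n = 30 per group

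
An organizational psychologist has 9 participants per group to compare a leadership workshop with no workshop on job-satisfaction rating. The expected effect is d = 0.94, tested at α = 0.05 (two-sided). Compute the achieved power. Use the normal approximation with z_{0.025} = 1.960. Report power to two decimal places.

power ≈ 0.51

For two equal groups, power = Φ(d·√(n/2) − z_{α/2}).
d·√(n/2) = 0.94 × √(9/2) = 0.94 × 2.121 = 1.994.
z_β = 1.994 − 1.960 = 0.034.
Power = Φ(0.034) = 0.514.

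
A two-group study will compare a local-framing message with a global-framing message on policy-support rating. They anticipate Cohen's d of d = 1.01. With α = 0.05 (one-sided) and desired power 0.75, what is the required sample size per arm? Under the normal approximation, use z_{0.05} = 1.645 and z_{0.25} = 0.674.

For two independent groups with equal n: n = 2·((z_{α} + z_β) / d)².
z_{α} + z_β = 1.645 + 0.674 = 2.319.
n = 2 × (2.319 / 1.01)² = 2 × 2.296² = 2 × 5.27 = 10.5.
Round up to the next whole participant.

n = 11 per group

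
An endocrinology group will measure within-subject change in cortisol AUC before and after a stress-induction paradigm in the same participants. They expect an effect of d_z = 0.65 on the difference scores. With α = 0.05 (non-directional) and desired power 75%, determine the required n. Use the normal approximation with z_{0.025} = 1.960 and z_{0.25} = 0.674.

For a paired (one-sample on differences) test: n = ((z_{α/2} + z_β) / d)².
z_{α/2} + z_β = 1.960 + 0.674 = 2.634.
n = (2.634 / 0.65)² = 4.052² = 16.42.
Round up.

n = 17 pairs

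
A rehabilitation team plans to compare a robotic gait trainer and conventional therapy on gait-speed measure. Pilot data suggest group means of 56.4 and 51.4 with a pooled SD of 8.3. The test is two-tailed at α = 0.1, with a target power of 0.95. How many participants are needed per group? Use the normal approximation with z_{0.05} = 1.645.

Cohen's d = |M₁ − M₂| / SD_pooled = |56.4 − 51.4| / 8.3 = 5.0 / 8.3 = 0.602.
For two independent groups with equal n: n = 2·((z_{α/2} + z_β) / d)².
z_{α/2} + z_β = 1.645 + 1.645 = 3.290.
n = 2 × (3.290 / 0.602)² = 2 × 5.465² = 2 × 29.87 = 59.7.
Round up to the next whole participant.

n = 60 per group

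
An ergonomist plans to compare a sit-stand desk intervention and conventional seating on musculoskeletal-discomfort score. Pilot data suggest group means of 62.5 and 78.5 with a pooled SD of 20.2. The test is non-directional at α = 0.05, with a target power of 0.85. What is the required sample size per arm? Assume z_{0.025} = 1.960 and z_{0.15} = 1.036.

n = 29 per group

Cohen's d = |M₁ − M₂| / SD_pooled = |62.5 − 78.5| / 20.2 = 16.0 / 20.2 = 0.792.
For two independent groups with equal n: n = 2·((z_{α/2} + z_β) / d)².
z_{α/2} + z_β = 1.960 + 1.036 = 2.996.
n = 2 × (2.996 / 0.792)² = 2 × 3.783² = 2 × 14.31 = 28.6.
Round up to the next whole participant.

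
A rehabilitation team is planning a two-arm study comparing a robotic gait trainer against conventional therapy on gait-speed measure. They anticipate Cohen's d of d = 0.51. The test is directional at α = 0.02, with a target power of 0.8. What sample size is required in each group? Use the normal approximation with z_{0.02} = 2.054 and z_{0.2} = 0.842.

n = 65 per group

For two independent groups with equal n: n = 2·((z_{α} + z_β) / d)².
z_{α} + z_β = 2.054 + 0.842 = 2.896.
n = 2 × (2.896 / 0.51)² = 2 × 5.678² = 2 × 32.24 = 64.5.
Round up to the next whole participant.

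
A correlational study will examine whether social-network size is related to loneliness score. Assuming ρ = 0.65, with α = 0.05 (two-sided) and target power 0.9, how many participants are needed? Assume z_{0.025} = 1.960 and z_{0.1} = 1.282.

n = 21

Fisher's z: C = ½·ln((1+r)/(1−r)) = ½·ln(4.7143) = 0.7753.
n = ((z_{α/2} + z_β)/C)² + 3.
(1.960 + 1.282) / 0.7753 = 3.242 / 0.7753 = 4.182.
n = 4.182² + 3 = 17.49 + 3 = 20.5.
Round up.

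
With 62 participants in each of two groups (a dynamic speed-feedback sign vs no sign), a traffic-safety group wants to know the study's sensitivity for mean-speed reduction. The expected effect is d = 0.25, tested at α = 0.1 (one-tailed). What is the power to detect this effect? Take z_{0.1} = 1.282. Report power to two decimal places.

power ≈ 0.54

For two equal groups, power = Φ(d·√(n/2) − z_{α}).
d·√(n/2) = 0.25 × √(62/2) = 0.25 × 5.568 = 1.392.
z_β = 1.392 − 1.282 = 0.110.
Power = Φ(0.110) = 0.544.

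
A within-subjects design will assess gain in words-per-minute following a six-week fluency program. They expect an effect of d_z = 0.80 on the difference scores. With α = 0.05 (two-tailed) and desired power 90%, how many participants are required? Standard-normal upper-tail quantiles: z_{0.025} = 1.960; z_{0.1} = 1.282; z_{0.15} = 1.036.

For a paired (one-sample on differences) test: n = ((z_{α/2} + z_β) / d)².
z_{α/2} + z_β = 1.960 + 1.282 = 3.242.
n = (3.242 / 0.80)² = 4.052² = 16.42.
Round up.

n = 17 pairs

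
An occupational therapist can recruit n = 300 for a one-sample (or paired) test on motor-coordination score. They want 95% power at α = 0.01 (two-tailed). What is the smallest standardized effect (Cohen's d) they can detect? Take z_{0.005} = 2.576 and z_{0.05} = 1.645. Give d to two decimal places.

d_min ≈ 0.24

For a single sample (or paired design) of n = 300: d_min = (z_{α/2} + z_β)/√n.
z-sum = 2.576 + 1.645 = 4.221.
d_min = 4.221 / √300 = 4.221 / 17.321 = 0.244.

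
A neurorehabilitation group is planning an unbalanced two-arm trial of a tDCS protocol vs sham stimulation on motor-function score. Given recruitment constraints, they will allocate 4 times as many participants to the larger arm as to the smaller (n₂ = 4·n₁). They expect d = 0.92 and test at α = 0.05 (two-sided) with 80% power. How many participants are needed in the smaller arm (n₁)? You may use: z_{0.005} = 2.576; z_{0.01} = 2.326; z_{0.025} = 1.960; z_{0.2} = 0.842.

n₁ = 12

With allocation ratio k = n₂/n₁ = 4, Var(x̄₁−x̄₂) = σ²(1/n₁ + 1/(k·n₁)) = σ²·(k+1)/(k·n₁).
So n₁ = (1 + 1/k)·((z_{α/2} + z_β)/d)² = 1.250 × (2.802/0.92)².
n₁ = 1.250 × 9.28 = 11.6.
Round up: n₁ = 12, giving n₂ = 4 × 12 = 48.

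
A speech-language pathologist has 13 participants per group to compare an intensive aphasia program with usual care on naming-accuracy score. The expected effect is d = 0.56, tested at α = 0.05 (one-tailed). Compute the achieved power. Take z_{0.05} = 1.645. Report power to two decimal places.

power ≈ 0.41

For two equal groups, power = Φ(d·√(n/2) − z_{α}).
d·√(n/2) = 0.56 × √(13/2) = 0.56 × 2.550 = 1.428.
z_β = 1.428 − 1.645 = -0.217.
Power = Φ(-0.217) = 0.414.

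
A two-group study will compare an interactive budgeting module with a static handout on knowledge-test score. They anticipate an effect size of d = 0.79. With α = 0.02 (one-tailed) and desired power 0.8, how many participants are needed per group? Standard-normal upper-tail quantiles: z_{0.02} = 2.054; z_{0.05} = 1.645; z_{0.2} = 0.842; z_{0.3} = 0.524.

n = 27 per group

For two independent groups with equal n: n = 2·((z_{α} + z_β) / d)².
z_{α} + z_β = 2.054 + 0.842 = 2.896.
n = 2 × (2.896 / 0.79)² = 2 × 3.666² = 2 × 13.44 = 26.9.
Round up to the next whole participant.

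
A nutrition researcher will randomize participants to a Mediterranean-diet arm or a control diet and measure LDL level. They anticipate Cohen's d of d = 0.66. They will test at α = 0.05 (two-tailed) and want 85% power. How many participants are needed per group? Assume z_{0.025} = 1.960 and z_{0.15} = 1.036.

n = 42 per group

For two independent groups with equal n: n = 2·((z_{α/2} + z_β) / d)².
z_{α/2} + z_β = 1.960 + 1.036 = 2.996.
n = 2 × (2.996 / 0.66)² = 2 × 4.539² = 2 × 20.61 = 41.2.
Round up to the next whole participant.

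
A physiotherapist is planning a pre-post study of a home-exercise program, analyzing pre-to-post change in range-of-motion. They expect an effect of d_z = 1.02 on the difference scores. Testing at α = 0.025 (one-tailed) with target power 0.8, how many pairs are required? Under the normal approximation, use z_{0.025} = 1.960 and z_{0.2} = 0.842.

For a paired (one-sample on differences) test: n = ((z_{α} + z_β) / d)².
z_{α} + z_β = 1.960 + 0.842 = 2.802.
n = (2.802 / 1.02)² = 2.747² = 7.55.
Round up.

n = 8 pairs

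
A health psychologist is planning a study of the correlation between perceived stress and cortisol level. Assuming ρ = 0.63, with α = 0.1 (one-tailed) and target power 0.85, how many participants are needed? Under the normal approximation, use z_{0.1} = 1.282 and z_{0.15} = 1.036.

n = 13

Fisher's z: C = ½·ln((1+r)/(1−r)) = ½·ln(4.4054) = 0.7414.
n = ((z_{α} + z_β)/C)² + 3.
(1.282 + 1.036) / 0.7414 = 2.318 / 0.7414 = 3.127.
n = 3.127² + 3 = 9.78 + 3 = 12.8.
Round up.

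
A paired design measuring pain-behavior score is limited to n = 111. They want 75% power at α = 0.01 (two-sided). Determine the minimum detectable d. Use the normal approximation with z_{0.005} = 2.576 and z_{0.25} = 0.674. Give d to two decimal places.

For a single sample (or paired design) of n = 111: d_min = (z_{α/2} + z_β)/√n.
z-sum = 2.576 + 0.674 = 3.250.
d_min = 3.250 / √111 = 3.250 / 10.536 = 0.308.

d_min ≈ 0.31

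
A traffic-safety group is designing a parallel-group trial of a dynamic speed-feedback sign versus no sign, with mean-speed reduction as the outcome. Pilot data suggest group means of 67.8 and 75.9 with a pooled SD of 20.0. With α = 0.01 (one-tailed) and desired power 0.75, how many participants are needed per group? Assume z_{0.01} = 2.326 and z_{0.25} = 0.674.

n = 110 per group

Cohen's d = |M₁ − M₂| / SD_pooled = |67.8 − 75.9| / 20.0 = 8.1 / 20.0 = 0.405.
For two independent groups with equal n: n = 2·((z_{α} + z_β) / d)².
z_{α} + z_β = 2.326 + 0.674 = 3.000.
n = 2 × (3.000 / 0.405)² = 2 × 7.407² = 2 × 54.87 = 109.7.
Round up to the next whole participant.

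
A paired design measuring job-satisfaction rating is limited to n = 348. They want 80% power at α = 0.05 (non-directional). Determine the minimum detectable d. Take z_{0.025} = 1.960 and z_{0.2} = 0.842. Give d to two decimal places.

For a single sample (or paired design) of n = 348: d_min = (z_{α/2} + z_β)/√n.
z-sum = 1.960 + 0.842 = 2.802.
d_min = 2.802 / √348 = 2.802 / 18.655 = 0.150.

d_min ≈ 0.15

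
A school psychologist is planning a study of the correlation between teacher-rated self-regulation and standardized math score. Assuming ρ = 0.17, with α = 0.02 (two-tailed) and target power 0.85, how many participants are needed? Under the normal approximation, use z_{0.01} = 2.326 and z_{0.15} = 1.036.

n = 387

Fisher's z: C = ½·ln((1+r)/(1−r)) = ½·ln(1.4096) = 0.1717.
n = ((z_{α/2} + z_β)/C)² + 3.
(2.326 + 1.036) / 0.1717 = 3.362 / 0.1717 = 19.581.
n = 19.581² + 3 = 383.40 + 3 = 386.4.
Round up.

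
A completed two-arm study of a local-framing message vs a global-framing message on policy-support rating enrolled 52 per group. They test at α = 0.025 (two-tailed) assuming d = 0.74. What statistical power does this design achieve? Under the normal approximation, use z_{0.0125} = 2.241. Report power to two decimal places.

power ≈ 0.94

For two equal groups, power = Φ(d·√(n/2) − z_{α/2}).
d·√(n/2) = 0.74 × √(52/2) = 0.74 × 5.099 = 3.773.
z_β = 3.773 − 2.241 = 1.532.
Power = Φ(1.532) = 0.937.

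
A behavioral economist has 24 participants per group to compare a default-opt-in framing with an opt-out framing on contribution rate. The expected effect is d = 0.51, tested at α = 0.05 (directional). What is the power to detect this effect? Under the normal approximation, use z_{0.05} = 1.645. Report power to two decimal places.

power ≈ 0.55

For two equal groups, power = Φ(d·√(n/2) − z_{α}).
d·√(n/2) = 0.51 × √(24/2) = 0.51 × 3.464 = 1.767.
z_β = 1.767 − 1.645 = 0.122.
Power = Φ(0.122) = 0.548.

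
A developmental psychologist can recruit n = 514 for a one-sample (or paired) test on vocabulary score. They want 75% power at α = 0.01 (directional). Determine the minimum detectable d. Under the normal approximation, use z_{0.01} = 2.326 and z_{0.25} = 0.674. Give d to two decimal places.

For a single sample (or paired design) of n = 514: d_min = (z_{α} + z_β)/√n.
z-sum = 2.326 + 0.674 = 3.000.
d_min = 3.000 / √514 = 3.000 / 22.672 = 0.132.

d_min ≈ 0.13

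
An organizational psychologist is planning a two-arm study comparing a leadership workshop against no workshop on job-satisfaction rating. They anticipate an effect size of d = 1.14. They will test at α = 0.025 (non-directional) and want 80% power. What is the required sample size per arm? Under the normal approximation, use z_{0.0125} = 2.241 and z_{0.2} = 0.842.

For two independent groups with equal n: n = 2·((z_{α/2} + z_β) / d)².
z_{α/2} + z_β = 2.241 + 0.842 = 3.083.
n = 2 × (3.083 / 1.14)² = 2 × 2.704² = 2 × 7.31 = 14.6.
Round up to the next whole participant.

n = 15 per group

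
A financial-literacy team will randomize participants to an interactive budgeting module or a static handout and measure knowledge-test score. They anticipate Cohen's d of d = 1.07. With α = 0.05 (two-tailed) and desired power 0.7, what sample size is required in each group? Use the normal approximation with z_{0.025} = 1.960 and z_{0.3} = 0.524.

n = 11 per group

For two independent groups with equal n: n = 2·((z_{α/2} + z_β) / d)².
z_{α/2} + z_β = 1.960 + 0.524 = 2.484.
n = 2 × (2.484 / 1.07)² = 2 × 2.321² = 2 × 5.39 = 10.8.
Round up to the next whole participant.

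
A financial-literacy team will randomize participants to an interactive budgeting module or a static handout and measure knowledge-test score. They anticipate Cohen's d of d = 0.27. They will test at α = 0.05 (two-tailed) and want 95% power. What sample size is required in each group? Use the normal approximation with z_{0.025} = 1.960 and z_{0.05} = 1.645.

For two independent groups with equal n: n = 2·((z_{α/2} + z_β) / d)².
z_{α/2} + z_β = 1.960 + 1.645 = 3.605.
n = 2 × (3.605 / 0.27)² = 2 × 13.352² = 2 × 178.27 = 356.5.
Round up to the next whole participant.

n = 357 per group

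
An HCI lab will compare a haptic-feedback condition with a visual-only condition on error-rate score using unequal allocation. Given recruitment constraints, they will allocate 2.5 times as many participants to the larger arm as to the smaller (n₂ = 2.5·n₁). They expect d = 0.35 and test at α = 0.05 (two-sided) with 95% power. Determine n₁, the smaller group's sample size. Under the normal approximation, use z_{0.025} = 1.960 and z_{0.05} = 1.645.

With allocation ratio k = n₂/n₁ = 2.5, Var(x̄₁−x̄₂) = σ²(1/n₁ + 1/(k·n₁)) = σ²·(k+1)/(k·n₁).
So n₁ = (1 + 1/k)·((z_{α/2} + z_β)/d)² = 1.400 × (3.605/0.35)².
n₁ = 1.400 × 106.09 = 148.5.
Round up: n₁ = 149, giving n₂ = ⌈2.5 × 149⌉ = ⌈372.5⌉ = 373.

n₁ = 149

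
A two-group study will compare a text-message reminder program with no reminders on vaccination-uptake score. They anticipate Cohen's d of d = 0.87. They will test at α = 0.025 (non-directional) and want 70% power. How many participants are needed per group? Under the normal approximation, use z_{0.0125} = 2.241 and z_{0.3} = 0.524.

For two independent groups with equal n: n = 2·((z_{α/2} + z_β) / d)².
z_{α/2} + z_β = 2.241 + 0.524 = 2.765.
n = 2 × (2.765 / 0.87)² = 2 × 3.178² = 2 × 10.10 = 20.2.
Round up to the next whole participant.

n = 21 per group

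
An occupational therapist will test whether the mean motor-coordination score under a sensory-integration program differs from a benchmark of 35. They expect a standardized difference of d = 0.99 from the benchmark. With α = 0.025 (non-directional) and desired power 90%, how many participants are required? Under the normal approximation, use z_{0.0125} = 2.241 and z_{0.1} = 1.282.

For a one-sample test: n = ((z_{α/2} + z_β) / d)².
z_{α/2} + z_β = 2.241 + 1.282 = 3.523.
n = (3.523 / 0.99)² = 3.559² = 12.66.
Round up.

n = 13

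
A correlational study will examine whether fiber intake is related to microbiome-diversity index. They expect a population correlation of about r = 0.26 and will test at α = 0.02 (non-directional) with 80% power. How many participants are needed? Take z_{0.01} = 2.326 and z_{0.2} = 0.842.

n = 145

Fisher's z: C = ½·ln((1+r)/(1−r)) = ½·ln(1.7027) = 0.2661.
n = ((z_{α/2} + z_β)/C)² + 3.
(2.326 + 0.842) / 0.2661 = 3.168 / 0.2661 = 11.905.
n = 11.905² + 3 = 141.74 + 3 = 144.7.
Round up.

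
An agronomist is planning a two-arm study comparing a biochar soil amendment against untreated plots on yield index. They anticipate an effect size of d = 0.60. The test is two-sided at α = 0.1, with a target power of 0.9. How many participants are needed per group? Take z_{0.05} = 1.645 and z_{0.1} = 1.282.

n = 48 per group

For two independent groups with equal n: n = 2·((z_{α/2} + z_β) / d)².
z_{α/2} + z_β = 1.645 + 1.282 = 2.927.
n = 2 × (2.927 / 0.60)² = 2 × 4.878² = 2 × 23.80 = 47.6.
Round up to the next whole participant.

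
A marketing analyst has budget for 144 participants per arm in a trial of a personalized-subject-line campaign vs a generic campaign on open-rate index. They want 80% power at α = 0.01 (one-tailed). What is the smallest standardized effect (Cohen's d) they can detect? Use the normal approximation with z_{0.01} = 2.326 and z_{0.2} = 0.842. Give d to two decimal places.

For two independent groups of n = 144 each: d_min = (z_{α} + z_β)·√(2/n).
z-sum = 2.326 + 0.842 = 3.168.
d_min = 3.168 × √(2/144) = 3.168 × 0.1179 = 0.373.

d_min ≈ 0.37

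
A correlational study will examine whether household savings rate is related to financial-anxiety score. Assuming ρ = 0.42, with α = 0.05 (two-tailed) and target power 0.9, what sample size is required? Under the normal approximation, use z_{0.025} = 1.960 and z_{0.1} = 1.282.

Fisher's z: C = ½·ln((1+r)/(1−r)) = ½·ln(2.4483) = 0.4477.
n = ((z_{α/2} + z_β)/C)² + 3.
(1.960 + 1.282) / 0.4477 = 3.242 / 0.4477 = 7.241.
n = 7.241² + 3 = 52.44 + 3 = 55.4.
Round up.

n = 56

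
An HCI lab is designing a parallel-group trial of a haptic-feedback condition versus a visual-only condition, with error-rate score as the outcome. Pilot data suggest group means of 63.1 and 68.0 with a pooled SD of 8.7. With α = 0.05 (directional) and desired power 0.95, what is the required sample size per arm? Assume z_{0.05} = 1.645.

n = 69 per group

Cohen's d = |M₁ − M₂| / SD_pooled = |63.1 − 68.0| / 8.7 = 4.9 / 8.7 = 0.563.
For two independent groups with equal n: n = 2·((z_{α} + z_β) / d)².
z_{α} + z_β = 1.645 + 1.645 = 3.290.
n = 2 × (3.290 / 0.563)² = 2 × 5.844² = 2 × 34.15 = 68.3.
Round up to the next whole participant.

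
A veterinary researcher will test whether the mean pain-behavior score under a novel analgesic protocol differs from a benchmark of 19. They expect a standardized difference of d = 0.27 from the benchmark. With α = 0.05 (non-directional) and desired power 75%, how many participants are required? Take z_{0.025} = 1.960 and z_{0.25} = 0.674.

n = 96

For a one-sample test: n = ((z_{α/2} + z_β) / d)².
z_{α/2} + z_β = 1.960 + 0.674 = 2.634.
n = (2.634 / 0.27)² = 9.756² = 95.17.
Round up.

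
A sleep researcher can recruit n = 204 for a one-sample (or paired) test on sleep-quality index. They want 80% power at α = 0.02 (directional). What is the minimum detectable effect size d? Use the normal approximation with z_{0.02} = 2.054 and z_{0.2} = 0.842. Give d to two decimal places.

d_min ≈ 0.20

For a single sample (or paired design) of n = 204: d_min = (z_{α} + z_β)/√n.
z-sum = 2.054 + 0.842 = 2.896.
d_min = 2.896 / √204 = 2.896 / 14.283 = 0.203.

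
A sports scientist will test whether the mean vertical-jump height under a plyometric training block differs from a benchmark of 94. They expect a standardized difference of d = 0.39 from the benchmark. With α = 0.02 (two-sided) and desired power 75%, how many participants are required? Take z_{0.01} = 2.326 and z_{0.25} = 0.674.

n = 60

For a one-sample test: n = ((z_{α/2} + z_β) / d)².
z_{α/2} + z_β = 2.326 + 0.674 = 3.000.
n = (3.000 / 0.39)² = 7.692² = 59.17.
Round up.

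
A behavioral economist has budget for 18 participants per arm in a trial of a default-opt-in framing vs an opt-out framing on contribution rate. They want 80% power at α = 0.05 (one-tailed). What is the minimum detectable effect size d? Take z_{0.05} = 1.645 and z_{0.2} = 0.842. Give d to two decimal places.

For two independent groups of n = 18 each: d_min = (z_{α} + z_β)·√(2/n).
z-sum = 1.645 + 0.842 = 2.487.
d_min = 2.487 × √(2/18) = 2.487 × 0.3333 = 0.829.

d_min ≈ 0.83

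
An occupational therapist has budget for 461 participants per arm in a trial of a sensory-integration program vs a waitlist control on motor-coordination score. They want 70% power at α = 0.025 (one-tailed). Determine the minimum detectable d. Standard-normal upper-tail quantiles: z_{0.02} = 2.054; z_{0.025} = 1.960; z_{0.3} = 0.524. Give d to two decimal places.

d_min ≈ 0.16

For two independent groups of n = 461 each: d_min = (z_{α} + z_β)·√(2/n).
z-sum = 1.960 + 0.524 = 2.484.
d_min = 2.484 × √(2/461) = 2.484 × 0.0659 = 0.164.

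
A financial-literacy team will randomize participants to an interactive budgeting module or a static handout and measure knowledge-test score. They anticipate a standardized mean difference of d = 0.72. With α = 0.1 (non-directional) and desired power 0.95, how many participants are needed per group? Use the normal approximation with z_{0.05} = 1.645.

n = 42 per group

For two independent groups with equal n: n = 2·((z_{α/2} + z_β) / d)².
z_{α/2} + z_β = 1.645 + 1.645 = 3.290.
n = 2 × (3.290 / 0.72)² = 2 × 4.569² = 2 × 20.88 = 41.8.
Round up to the next whole participant.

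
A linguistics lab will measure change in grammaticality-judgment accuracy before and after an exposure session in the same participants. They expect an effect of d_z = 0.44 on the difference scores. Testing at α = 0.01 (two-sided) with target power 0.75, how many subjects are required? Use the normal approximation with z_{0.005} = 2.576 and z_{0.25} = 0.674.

n = 55 pairs

For a paired (one-sample on differences) test: n = ((z_{α/2} + z_β) / d)².
z_{α/2} + z_β = 2.576 + 0.674 = 3.250.
n = (3.250 / 0.44)² = 7.386² = 54.56.
Round up.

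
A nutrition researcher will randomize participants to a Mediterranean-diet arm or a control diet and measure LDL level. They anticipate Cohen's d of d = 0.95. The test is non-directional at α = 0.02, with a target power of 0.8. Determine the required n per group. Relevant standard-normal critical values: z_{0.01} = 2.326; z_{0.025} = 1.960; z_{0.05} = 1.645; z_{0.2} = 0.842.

n = 23 per group

For two independent groups with equal n: n = 2·((z_{α/2} + z_β) / d)².
z_{α/2} + z_β = 2.326 + 0.842 = 3.168.
n = 2 × (3.168 / 0.95)² = 2 × 3.335² = 2 × 11.12 = 22.2.
Round up to the next whole participant.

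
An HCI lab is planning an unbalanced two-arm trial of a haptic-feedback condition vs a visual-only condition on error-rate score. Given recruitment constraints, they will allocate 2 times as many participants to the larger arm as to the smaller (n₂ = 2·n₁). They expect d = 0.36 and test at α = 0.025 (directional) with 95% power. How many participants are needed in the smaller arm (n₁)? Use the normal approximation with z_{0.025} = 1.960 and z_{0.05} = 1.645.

With allocation ratio k = n₂/n₁ = 2, Var(x̄₁−x̄₂) = σ²(1/n₁ + 1/(k·n₁)) = σ²·(k+1)/(k·n₁).
So n₁ = (1 + 1/k)·((z_{α} + z_β)/d)² = 1.500 × (3.605/0.36)².
n₁ = 1.500 × 100.28 = 150.4.
Round up: n₁ = 151, giving n₂ = 2 × 151 = 302.

n₁ = 151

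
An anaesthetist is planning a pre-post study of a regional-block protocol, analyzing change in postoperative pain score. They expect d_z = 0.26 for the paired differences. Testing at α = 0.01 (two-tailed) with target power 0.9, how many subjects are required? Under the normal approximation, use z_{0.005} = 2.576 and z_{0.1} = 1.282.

n = 221 pairs

For a paired (one-sample on differences) test: n = ((z_{α/2} + z_β) / d)².
z_{α/2} + z_β = 2.576 + 1.282 = 3.858.
n = (3.858 / 0.26)² = 14.838² = 220.18.
Round up.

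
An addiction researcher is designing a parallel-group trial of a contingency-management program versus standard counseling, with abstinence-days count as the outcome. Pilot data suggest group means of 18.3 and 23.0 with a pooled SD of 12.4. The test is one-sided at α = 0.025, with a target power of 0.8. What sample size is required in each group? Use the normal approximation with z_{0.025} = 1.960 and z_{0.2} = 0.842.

n = 110 per group

Cohen's d = |M₁ − M₂| / SD_pooled = |18.3 − 23.0| / 12.4 = 4.7 / 12.4 = 0.379.
For two independent groups with equal n: n = 2·((z_{α} + z_β) / d)².
z_{α} + z_β = 1.960 + 0.842 = 2.802.
n = 2 × (2.802 / 0.379)² = 2 × 7.393² = 2 × 54.66 = 109.3.
Round up to the next whole participant.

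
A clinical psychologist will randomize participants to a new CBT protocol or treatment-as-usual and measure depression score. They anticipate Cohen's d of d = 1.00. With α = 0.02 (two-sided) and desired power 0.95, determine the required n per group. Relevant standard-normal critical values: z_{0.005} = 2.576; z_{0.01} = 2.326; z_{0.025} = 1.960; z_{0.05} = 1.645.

n = 32 per group

For two independent groups with equal n: n = 2·((z_{α/2} + z_β) / d)².
z_{α/2} + z_β = 2.326 + 1.645 = 3.971.
n = 2 × (3.971 / 1.00)² = 2 × 3.971² = 2 × 15.77 = 31.5.
Round up to the next whole participant.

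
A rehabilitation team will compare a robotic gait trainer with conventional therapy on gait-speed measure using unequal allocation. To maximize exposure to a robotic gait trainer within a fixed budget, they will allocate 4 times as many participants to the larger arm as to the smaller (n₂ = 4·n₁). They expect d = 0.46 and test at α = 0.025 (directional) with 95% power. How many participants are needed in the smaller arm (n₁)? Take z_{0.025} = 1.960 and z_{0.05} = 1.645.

n₁ = 77

With allocation ratio k = n₂/n₁ = 4, Var(x̄₁−x̄₂) = σ²(1/n₁ + 1/(k·n₁)) = σ²·(k+1)/(k·n₁).
So n₁ = (1 + 1/k)·((z_{α} + z_β)/d)² = 1.250 × (3.605/0.46)².
n₁ = 1.250 × 61.42 = 76.8.
Round up: n₁ = 77, giving n₂ = 4 × 77 = 308.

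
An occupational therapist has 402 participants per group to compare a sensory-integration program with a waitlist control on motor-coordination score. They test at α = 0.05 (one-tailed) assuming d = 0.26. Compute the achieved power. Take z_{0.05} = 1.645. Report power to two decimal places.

power ≈ 0.98

For two equal groups, power = Φ(d·√(n/2) − z_{α}).
d·√(n/2) = 0.26 × √(402/2) = 0.26 × 14.177 = 3.686.
z_β = 3.686 − 1.645 = 2.041.
Power = Φ(2.041) = 0.979.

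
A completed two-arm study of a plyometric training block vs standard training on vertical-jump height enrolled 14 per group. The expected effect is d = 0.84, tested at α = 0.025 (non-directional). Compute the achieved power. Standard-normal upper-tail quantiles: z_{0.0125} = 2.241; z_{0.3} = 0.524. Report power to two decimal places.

power ≈ 0.49

For two equal groups, power = Φ(d·√(n/2) − z_{α/2}).
d·√(n/2) = 0.84 × √(14/2) = 0.84 × 2.646 = 2.222.
z_β = 2.222 − 2.241 = -0.019.
Power = Φ(-0.019) = 0.493.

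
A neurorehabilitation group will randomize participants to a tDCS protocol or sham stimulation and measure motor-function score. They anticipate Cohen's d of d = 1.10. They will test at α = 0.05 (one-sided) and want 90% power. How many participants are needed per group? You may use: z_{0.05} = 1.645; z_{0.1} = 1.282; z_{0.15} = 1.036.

n = 15 per group

For two independent groups with equal n: n = 2·((z_{α} + z_β) / d)².
z_{α} + z_β = 1.645 + 1.282 = 2.927.
n = 2 × (2.927 / 1.10)² = 2 × 2.661² = 2 × 7.08 = 14.2.
Round up to the next whole participant.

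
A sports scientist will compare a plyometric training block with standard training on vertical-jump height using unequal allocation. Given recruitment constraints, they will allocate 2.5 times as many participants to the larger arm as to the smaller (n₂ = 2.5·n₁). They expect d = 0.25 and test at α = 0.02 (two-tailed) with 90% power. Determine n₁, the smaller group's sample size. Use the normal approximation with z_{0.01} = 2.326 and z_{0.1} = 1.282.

n₁ = 292

With allocation ratio k = n₂/n₁ = 2.5, Var(x̄₁−x̄₂) = σ²(1/n₁ + 1/(k·n₁)) = σ²·(k+1)/(k·n₁).
So n₁ = (1 + 1/k)·((z_{α/2} + z_β)/d)² = 1.400 × (3.608/0.25)².
n₁ = 1.400 × 208.28 = 291.6.
Round up: n₁ = 292, giving n₂ = 2.5 × 292 = 730.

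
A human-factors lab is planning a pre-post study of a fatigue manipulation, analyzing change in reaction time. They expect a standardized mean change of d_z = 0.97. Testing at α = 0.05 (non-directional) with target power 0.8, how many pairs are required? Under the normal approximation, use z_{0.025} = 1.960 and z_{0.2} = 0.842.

n = 9 pairs

For a paired (one-sample on differences) test: n = ((z_{α/2} + z_β) / d)².
z_{α/2} + z_β = 1.960 + 0.842 = 2.802.
n = (2.802 / 0.97)² = 2.889² = 8.34.
Round up.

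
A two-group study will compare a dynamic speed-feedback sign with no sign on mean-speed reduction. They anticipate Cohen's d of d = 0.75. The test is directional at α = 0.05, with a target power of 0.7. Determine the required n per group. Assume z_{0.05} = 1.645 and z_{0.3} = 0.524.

n = 17 per group

For two independent groups with equal n: n = 2·((z_{α} + z_β) / d)².
z_{α} + z_β = 1.645 + 0.524 = 2.169.
n = 2 × (2.169 / 0.75)² = 2 × 2.892² = 2 × 8.36 = 16.7.
Round up to the next whole participant.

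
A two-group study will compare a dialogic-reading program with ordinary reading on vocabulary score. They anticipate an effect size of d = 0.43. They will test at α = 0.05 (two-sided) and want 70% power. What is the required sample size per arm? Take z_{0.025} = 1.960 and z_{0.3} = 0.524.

n = 67 per group

For two independent groups with equal n: n = 2·((z_{α/2} + z_β) / d)².
z_{α/2} + z_β = 1.960 + 0.524 = 2.484.
n = 2 × (2.484 / 0.43)² = 2 × 5.777² = 2 × 33.37 = 66.7.
Round up to the next whole participant.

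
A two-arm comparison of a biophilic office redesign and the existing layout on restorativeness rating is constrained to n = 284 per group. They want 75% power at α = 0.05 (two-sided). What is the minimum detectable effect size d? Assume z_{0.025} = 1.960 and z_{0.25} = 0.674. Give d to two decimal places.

For two independent groups of n = 284 each: d_min = (z_{α/2} + z_β)·√(2/n).
z-sum = 1.960 + 0.674 = 2.634.
d_min = 2.634 × √(2/284) = 2.634 × 0.0839 = 0.221.

d_min ≈ 0.22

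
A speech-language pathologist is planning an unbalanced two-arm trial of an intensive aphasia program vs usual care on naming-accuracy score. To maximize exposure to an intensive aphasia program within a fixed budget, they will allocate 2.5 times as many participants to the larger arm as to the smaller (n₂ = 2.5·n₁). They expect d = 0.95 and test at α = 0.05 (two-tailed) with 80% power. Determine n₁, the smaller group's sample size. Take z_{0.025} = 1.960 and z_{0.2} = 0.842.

With allocation ratio k = n₂/n₁ = 2.5, Var(x̄₁−x̄₂) = σ²(1/n₁ + 1/(k·n₁)) = σ²·(k+1)/(k·n₁).
So n₁ = (1 + 1/k)·((z_{α/2} + z_β)/d)² = 1.400 × (2.802/0.95)².
n₁ = 1.400 × 8.70 = 12.2.
Round up: n₁ = 13, giving n₂ = ⌈2.5 × 13⌉ = ⌈32.5⌉ = 33.

n₁ = 13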